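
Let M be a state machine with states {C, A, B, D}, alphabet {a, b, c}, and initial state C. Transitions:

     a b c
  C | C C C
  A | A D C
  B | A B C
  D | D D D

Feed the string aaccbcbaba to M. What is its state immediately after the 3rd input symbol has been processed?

Trace: C -a-> C -a-> C -c-> C
After 3 symbols: C.

C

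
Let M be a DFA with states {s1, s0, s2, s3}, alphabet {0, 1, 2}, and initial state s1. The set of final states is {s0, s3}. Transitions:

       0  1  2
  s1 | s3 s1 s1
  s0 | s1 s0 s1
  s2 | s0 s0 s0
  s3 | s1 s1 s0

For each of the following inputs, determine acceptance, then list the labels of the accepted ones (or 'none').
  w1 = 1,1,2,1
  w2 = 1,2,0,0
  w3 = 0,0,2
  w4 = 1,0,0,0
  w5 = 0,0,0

w1: s1 → s1 → s1 → s1 → s1  → end s1, rejected
w2: s1 → s1 → s1 → s3 → s1  → end s1, rejected
w3: s1 → s3 → s1 → s1  → end s1, rejected
w4: s1 → s1 → s3 → s1 → s3  → end s3, accepted
w5: s1 → s3 → s1 → s3  → end s3, accepted

w4, w5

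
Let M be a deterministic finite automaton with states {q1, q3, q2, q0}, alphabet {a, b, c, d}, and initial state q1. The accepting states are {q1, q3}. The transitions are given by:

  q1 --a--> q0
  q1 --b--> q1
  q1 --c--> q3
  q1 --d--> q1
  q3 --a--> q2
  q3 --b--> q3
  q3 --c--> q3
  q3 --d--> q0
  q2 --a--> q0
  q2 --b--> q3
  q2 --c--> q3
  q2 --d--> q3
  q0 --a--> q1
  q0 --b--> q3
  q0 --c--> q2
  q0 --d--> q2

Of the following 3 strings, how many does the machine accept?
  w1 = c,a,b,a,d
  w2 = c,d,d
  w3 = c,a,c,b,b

2

w1:
  start at q1
  read 'c': q1 → q3
  read 'a': q3 → q2
  read 'b': q2 → q3
  read 'a': q3 → q2
  read 'd': q2 → q3
  end q3, accepted
w2:
  start at q1
  read 'c': q1 → q3
  read 'd': q3 → q0
  read 'd': q0 → q2
  end q2, rejected
w3:
  start at q1
  read 'c': q1 → q3
  read 'a': q3 → q2
  read 'c': q2 → q3
  read 'b': q3 → q3
  read 'b': q3 → q3
  end q3, accepted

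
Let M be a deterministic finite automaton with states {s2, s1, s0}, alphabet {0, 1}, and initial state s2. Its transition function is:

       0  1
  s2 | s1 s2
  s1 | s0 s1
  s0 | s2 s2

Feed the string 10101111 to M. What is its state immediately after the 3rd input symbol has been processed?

s1

Trace: s2 -1-> s2 -0-> s1 -1-> s1
After 3 symbols: s1.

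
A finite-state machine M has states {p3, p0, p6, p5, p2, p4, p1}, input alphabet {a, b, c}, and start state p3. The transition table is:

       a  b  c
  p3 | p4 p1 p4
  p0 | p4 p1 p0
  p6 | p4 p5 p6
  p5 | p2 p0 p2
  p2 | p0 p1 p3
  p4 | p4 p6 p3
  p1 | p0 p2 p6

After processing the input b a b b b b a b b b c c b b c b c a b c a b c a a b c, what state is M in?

p3 → p1 → p0 → p1 → p2 → p1 → p2 → p0 → p1 → p2 → p1 → p6 → p6 → p5 → p0 → p0 → p1 → p6 → p4 → p6 → p6 → p4 → p6 → p6 → p4 → p4 → p6 → p6

p6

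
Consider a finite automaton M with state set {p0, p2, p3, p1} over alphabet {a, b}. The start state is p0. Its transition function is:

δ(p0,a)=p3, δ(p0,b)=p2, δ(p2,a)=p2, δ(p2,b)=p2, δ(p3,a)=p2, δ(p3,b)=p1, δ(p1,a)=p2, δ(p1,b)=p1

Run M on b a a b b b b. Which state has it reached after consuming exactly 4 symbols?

Trace: p0 -b-> p2 -a-> p2 -a-> p2 -b-> p2
After 4 symbols: p2.

p2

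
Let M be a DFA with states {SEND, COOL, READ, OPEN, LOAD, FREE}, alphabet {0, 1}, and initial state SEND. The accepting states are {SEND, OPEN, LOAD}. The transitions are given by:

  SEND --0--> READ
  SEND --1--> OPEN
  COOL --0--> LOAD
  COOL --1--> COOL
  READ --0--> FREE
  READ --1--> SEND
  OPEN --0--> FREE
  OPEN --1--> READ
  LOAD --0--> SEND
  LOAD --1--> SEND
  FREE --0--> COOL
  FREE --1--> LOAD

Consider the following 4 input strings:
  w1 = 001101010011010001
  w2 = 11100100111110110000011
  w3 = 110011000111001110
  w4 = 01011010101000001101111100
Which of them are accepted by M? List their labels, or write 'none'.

w1: SEND → READ → FREE → LOAD → SEND → READ → SEND → READ → SEND → READ → FREE → LOAD → SEND → READ → SEND → READ → FREE → COOL → COOL  → end COOL, rejected
w2: SEND → OPEN → READ → SEND → READ → FREE → LOAD → SEND → READ → SEND → OPEN → READ → SEND → OPEN → FREE → LOAD → SEND → READ → FREE → COOL → LOAD → SEND → OPEN → READ  → end READ, rejected
w3: SEND → OPEN → READ → FREE → COOL → COOL → COOL → LOAD → SEND → READ → SEND → OPEN → READ → FREE → COOL → COOL → COOL → COOL → LOAD  → end LOAD, accepted
w4: SEND → READ → SEND → READ → SEND → OPEN → FREE → LOAD → SEND → OPEN → FREE → LOAD → SEND → READ → FREE → COOL → LOAD → SEND → OPEN → FREE → LOAD → SEND → OPEN → READ → SEND → READ → FREE  → end FREE, rejected

w3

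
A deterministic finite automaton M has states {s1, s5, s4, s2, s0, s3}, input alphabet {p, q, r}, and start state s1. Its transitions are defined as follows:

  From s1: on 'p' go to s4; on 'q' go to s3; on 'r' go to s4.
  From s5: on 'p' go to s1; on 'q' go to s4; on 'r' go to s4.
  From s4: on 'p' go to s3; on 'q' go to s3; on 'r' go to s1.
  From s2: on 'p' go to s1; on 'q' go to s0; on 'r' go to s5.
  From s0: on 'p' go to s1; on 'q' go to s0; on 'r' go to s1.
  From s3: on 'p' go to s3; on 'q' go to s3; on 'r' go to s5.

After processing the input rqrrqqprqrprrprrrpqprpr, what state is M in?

s4

Trace: s1 -r-> s4 -q-> s3 -r-> s5 -r-> s4 -q-> s3 -q-> s3 -p-> s3 -r-> s5 -q-> s4 -r-> s1 -p-> s4 -r-> s1 -r-> s4 -p-> s3 -r-> s5 -r-> s4 -r-> s1 -p-> s4 -q-> s3 -p-> s3 -r-> s5 -p-> s1 -r-> s4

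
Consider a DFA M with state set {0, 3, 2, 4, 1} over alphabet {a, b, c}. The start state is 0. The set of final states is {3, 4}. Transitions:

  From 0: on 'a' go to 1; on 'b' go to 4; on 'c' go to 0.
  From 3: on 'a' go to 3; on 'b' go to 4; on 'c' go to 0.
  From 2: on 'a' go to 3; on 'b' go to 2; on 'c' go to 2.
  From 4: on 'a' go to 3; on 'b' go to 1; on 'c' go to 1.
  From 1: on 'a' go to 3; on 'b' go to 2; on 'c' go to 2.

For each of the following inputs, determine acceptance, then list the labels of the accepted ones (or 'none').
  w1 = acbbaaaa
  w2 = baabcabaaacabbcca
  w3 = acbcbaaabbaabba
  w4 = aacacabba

w1, w2, w3, w4

w1:
  start at 0
  read 'a': 0 → 1
  read 'c': 1 → 2
  read 'b': 2 → 2
  read 'b': 2 → 2
  read 'a': 2 → 3
  read 'a': 3 → 3
  read 'a': 3 → 3
  read 'a': 3 → 3
  end 3, accepted
w2:
  start at 0
  read 'b': 0 → 4
  read 'a': 4 → 3
  read 'a': 3 → 3
  read 'b': 3 → 4
  read 'c': 4 → 1
  read 'a': 1 → 3
  read 'b': 3 → 4
  read 'a': 4 → 3
  read 'a': 3 → 3
  read 'a': 3 → 3
  read 'c': 3 → 0
  read 'a': 0 → 1
  read 'b': 1 → 2
  read 'b': 2 → 2
  read 'c': 2 → 2
  read 'c': 2 → 2
  read 'a': 2 → 3
  end 3, accepted
w3:
  start at 0
  read 'a': 0 → 1
  read 'c': 1 → 2
  read 'b': 2 → 2
  read 'c': 2 → 2
  read 'b': 2 → 2
  read 'a': 2 → 3
  read 'a': 3 → 3
  read 'a': 3 → 3
  read 'b': 3 → 4
  read 'b': 4 → 1
  read 'a': 1 → 3
  read 'a': 3 → 3
  read 'b': 3 → 4
  read 'b': 4 → 1
  read 'a': 1 → 3
  end 3, accepted
w4:
  start at 0
  read 'a': 0 → 1
  read 'a': 1 → 3
  read 'c': 3 → 0
  read 'a': 0 → 1
  read 'c': 1 → 2
  read 'a': 2 → 3
  read 'b': 3 → 4
  read 'b': 4 → 1
  read 'a': 1 → 3
  end 3, accepted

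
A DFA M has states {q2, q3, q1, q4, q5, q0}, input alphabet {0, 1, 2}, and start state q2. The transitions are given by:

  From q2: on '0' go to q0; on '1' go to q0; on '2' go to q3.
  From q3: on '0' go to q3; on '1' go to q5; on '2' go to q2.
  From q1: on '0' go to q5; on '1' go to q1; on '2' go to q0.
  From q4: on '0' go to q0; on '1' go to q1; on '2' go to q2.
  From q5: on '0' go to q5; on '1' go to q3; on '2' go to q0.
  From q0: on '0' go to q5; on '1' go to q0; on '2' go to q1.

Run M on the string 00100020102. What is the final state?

q0

q2 → q0 → q5 → q3 → q3 → q3 → q3 → q2 → q0 → q0 → q5 → q0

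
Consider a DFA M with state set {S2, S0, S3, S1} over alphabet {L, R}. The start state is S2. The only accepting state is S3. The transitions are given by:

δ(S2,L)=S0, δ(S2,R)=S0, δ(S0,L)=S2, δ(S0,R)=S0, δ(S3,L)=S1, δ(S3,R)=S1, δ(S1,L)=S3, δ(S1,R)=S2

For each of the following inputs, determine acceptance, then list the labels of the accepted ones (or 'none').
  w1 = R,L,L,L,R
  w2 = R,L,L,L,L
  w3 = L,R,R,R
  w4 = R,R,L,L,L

w1: S2 → S0 → S2 → S0 → S2 → S0  → end S0, rejected
w2: S2 → S0 → S2 → S0 → S2 → S0  → end S0, rejected
w3: S2 → S0 → S0 → S0 → S0  → end S0, rejected
w4: S2 → S0 → S0 → S2 → S0 → S2  → end S2, rejected

none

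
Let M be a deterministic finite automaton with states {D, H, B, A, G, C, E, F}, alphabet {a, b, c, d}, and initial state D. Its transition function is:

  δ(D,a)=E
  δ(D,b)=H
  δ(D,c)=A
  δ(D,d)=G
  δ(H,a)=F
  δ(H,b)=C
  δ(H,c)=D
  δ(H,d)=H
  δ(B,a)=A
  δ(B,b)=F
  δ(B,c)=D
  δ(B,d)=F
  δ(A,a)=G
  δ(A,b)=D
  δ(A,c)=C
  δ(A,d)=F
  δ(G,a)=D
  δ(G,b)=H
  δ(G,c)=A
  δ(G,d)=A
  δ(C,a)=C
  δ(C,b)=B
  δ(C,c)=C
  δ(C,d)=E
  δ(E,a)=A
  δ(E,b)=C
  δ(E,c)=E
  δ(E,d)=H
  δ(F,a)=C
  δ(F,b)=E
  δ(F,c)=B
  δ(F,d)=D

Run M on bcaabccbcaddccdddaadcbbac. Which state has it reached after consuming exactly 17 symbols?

start at D
read 'b': D → H
read 'c': H → D
read 'a': D → E
read 'a': E → A
read 'b': A → D
read 'c': D → A
read 'c': A → C
read 'b': C → B
read 'c': B → D
read 'a': D → E
read 'd': E → H
read 'd': H → H
read 'c': H → D
read 'c': D → A
read 'd': A → F
read 'd': F → D
read 'd': D → G
After 17 symbols: G.

G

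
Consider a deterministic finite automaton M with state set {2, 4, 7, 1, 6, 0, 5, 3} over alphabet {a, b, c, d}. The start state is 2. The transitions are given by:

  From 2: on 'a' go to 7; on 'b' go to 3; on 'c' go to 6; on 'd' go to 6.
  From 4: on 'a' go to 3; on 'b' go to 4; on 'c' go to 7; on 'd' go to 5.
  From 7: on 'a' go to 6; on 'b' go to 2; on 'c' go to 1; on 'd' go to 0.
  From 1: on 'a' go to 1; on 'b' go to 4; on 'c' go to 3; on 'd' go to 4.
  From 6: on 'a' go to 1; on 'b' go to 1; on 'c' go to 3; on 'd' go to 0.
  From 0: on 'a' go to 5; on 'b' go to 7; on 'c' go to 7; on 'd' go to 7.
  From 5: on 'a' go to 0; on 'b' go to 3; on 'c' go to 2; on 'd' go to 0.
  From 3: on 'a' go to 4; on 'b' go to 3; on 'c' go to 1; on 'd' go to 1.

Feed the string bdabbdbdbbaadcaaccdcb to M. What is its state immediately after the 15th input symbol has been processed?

2 → 3 → 1 → 1 → 4 → 4 → 5 → 3 → 1 → 4 → 4 → 3 → 4 → 5 → 2 → 7
After 15 symbols: 7.

7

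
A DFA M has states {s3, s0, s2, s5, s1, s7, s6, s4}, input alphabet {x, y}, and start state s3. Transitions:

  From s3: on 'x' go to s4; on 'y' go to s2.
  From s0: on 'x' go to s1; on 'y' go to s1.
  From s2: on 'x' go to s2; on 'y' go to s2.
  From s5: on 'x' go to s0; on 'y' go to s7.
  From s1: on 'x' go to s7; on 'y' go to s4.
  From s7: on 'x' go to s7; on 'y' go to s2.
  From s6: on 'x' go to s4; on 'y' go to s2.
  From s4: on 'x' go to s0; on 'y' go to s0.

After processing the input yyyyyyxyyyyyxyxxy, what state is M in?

start at s3
read 'y': s3 → s2
read 'y': s2 → s2
read 'y': s2 → s2
read 'y': s2 → s2
read 'y': s2 → s2
read 'y': s2 → s2
read 'x': s2 → s2
read 'y': s2 → s2
read 'y': s2 → s2
read 'y': s2 → s2
read 'y': s2 → s2
read 'y': s2 → s2
read 'x': s2 → s2
read 'y': s2 → s2
read 'x': s2 → s2
read 'x': s2 → s2
read 'y': s2 → s2

s2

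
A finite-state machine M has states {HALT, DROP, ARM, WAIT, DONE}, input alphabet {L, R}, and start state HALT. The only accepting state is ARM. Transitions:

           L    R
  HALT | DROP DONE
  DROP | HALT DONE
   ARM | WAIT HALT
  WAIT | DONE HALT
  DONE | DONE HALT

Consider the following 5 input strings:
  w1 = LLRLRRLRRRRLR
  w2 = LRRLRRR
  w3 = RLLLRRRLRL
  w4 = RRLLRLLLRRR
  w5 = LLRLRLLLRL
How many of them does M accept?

0

w1: Trace: HALT -L-> DROP -L-> HALT -R-> DONE -L-> DONE -R-> HALT -R-> DONE -L-> DONE -R-> HALT -R-> DONE -R-> HALT -R-> DONE -L-> DONE -R-> HALT  → end HALT, rejected
w2: Trace: HALT -L-> DROP -R-> DONE -R-> HALT -L-> DROP -R-> DONE -R-> HALT -R-> DONE  → end DONE, rejected
w3: Trace: HALT -R-> DONE -L-> DONE -L-> DONE -L-> DONE -R-> HALT -R-> DONE -R-> HALT -L-> DROP -R-> DONE -L-> DONE  → end DONE, rejected
w4: Trace: HALT -R-> DONE -R-> HALT -L-> DROP -L-> HALT -R-> DONE -L-> DONE -L-> DONE -L-> DONE -R-> HALT -R-> DONE -R-> HALT  → end HALT, rejected
w5: Trace: HALT -L-> DROP -L-> HALT -R-> DONE -L-> DONE -R-> HALT -L-> DROP -L-> HALT -L-> DROP -R-> DONE -L-> DONE  → end DONE, rejected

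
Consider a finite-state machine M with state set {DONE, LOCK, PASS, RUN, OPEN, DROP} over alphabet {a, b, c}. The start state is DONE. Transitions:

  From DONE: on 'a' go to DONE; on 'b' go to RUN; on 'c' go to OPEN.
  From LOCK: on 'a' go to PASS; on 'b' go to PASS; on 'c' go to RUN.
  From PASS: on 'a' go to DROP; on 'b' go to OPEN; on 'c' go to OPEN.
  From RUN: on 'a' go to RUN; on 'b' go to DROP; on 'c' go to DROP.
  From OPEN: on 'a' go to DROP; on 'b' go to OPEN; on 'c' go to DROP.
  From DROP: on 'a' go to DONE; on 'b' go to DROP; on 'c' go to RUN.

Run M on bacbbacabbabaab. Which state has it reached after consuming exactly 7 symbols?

start at DONE
read 'b': DONE → RUN
read 'a': RUN → RUN
read 'c': RUN → DROP
read 'b': DROP → DROP
read 'b': DROP → DROP
read 'a': DROP → DONE
read 'c': DONE → OPEN
After 7 symbols: OPEN.

OPEN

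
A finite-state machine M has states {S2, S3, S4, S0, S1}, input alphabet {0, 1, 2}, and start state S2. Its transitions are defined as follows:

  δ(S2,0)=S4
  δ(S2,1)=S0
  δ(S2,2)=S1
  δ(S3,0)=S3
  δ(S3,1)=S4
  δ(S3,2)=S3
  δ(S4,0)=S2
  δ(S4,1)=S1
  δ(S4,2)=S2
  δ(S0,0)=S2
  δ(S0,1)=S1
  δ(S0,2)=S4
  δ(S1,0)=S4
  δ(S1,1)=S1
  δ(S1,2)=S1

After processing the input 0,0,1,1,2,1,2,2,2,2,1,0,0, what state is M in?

S2

Trace: S2 -0-> S4 -0-> S2 -1-> S0 -1-> S1 -2-> S1 -1-> S1 -2-> S1 -2-> S1 -2-> S1 -2-> S1 -1-> S1 -0-> S4 -0-> S2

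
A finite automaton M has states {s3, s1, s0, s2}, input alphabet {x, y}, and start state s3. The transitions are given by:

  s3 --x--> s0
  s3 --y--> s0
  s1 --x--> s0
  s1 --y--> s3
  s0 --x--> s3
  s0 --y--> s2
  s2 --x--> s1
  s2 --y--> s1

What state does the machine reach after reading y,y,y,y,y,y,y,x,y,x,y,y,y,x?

start at s3
read 'y': s3 → s0
read 'y': s0 → s2
read 'y': s2 → s1
read 'y': s1 → s3
read 'y': s3 → s0
read 'y': s0 → s2
read 'y': s2 → s1
read 'x': s1 → s0
read 'y': s0 → s2
read 'x': s2 → s1
read 'y': s1 → s3
read 'y': s3 → s0
read 'y': s0 → s2
read 'x': s2 → s1

s1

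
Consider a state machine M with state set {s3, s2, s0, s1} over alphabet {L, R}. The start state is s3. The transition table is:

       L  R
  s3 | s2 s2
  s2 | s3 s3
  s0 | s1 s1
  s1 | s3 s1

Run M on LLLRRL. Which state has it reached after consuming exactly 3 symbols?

s3 → s2 → s3 → s2
After 3 symbols: s2.

s2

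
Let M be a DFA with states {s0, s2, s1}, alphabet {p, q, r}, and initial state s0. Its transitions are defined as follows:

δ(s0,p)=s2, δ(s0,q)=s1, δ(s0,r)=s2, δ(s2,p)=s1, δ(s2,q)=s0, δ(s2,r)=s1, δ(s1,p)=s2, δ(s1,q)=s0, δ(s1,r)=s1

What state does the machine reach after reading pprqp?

s2

Trace: s0 -p-> s2 -p-> s1 -r-> s1 -q-> s0 -p-> s2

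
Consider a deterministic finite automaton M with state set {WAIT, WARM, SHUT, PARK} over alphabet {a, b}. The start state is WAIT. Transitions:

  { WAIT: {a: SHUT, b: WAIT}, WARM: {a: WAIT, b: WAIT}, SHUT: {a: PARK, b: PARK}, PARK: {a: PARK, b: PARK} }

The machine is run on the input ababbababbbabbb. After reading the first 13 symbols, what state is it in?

start at WAIT
read 'a': WAIT → SHUT
read 'b': SHUT → PARK
read 'a': PARK → PARK
read 'b': PARK → PARK
read 'b': PARK → PARK
read 'a': PARK → PARK
read 'b': PARK → PARK
read 'a': PARK → PARK
read 'b': PARK → PARK
read 'b': PARK → PARK
read 'b': PARK → PARK
read 'a': PARK → PARK
read 'b': PARK → PARK
After 13 symbols: PARK.

PARK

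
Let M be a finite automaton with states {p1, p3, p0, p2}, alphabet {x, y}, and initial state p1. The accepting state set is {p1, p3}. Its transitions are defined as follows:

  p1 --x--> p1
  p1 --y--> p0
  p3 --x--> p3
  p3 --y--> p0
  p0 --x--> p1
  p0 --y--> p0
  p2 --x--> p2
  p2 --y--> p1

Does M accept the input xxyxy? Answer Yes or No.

start at p1
read 'x': p1 → p1
read 'x': p1 → p1
read 'y': p1 → p0
read 'x': p0 → p1
read 'y': p1 → p0
End state p0 is not accepting.

No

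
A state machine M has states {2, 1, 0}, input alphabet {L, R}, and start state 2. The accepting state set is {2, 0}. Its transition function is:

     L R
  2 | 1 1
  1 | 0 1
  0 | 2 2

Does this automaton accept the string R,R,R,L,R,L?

Trace: 2 -R-> 1 -R-> 1 -R-> 1 -L-> 0 -R-> 2 -L-> 1
End state 1 is not accepting.

No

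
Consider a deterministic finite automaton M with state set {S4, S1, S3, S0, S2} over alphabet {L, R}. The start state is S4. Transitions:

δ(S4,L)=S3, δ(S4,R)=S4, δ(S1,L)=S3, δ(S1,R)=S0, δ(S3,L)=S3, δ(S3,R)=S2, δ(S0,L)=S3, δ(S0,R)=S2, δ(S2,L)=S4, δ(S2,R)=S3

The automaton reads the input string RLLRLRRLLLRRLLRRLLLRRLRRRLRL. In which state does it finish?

start at S4
read 'R': S4 → S4
read 'L': S4 → S3
read 'L': S3 → S3
read 'R': S3 → S2
read 'L': S2 → S4
read 'R': S4 → S4
read 'R': S4 → S4
read 'L': S4 → S3
read 'L': S3 → S3
read 'L': S3 → S3
read 'R': S3 → S2
read 'R': S2 → S3
read 'L': S3 → S3
read 'L': S3 → S3
read 'R': S3 → S2
read 'R': S2 → S3
read 'L': S3 → S3
read 'L': S3 → S3
read 'L': S3 → S3
read 'R': S3 → S2
read 'R': S2 → S3
read 'L': S3 → S3
read 'R': S3 → S2
read 'R': S2 → S3
read 'R': S3 → S2
read 'L': S2 → S4
read 'R': S4 → S4
read 'L': S4 → S3

S3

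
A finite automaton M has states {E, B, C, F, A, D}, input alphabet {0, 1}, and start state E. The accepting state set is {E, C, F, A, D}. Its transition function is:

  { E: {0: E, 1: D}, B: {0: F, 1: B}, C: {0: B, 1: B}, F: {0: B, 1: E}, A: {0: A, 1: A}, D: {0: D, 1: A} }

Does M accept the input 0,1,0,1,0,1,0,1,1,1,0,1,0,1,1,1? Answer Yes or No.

Trace: E -0-> E -1-> D -0-> D -1-> A -0-> A -1-> A -0-> A -1-> A -1-> A -1-> A -0-> A -1-> A -0-> A -1-> A -1-> A -1-> A
End state A is accepting.

Yes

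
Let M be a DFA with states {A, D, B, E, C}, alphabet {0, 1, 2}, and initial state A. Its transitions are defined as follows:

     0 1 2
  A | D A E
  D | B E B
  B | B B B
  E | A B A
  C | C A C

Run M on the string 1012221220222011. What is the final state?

start at A
read '1': A → A
read '0': A → D
read '1': D → E
read '2': E → A
read '2': A → E
read '2': E → A
read '1': A → A
read '2': A → E
read '2': E → A
read '0': A → D
read '2': D → B
read '2': B → B
read '2': B → B
read '0': B → B
read '1': B → B
read '1': B → B

B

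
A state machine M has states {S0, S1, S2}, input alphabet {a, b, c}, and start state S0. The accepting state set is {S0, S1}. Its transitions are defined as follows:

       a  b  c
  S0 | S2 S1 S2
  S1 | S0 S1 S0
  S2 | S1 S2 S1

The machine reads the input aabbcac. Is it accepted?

Yes

start at S0
read 'a': S0 → S2
read 'a': S2 → S1
read 'b': S1 → S1
read 'b': S1 → S1
read 'c': S1 → S0
read 'a': S0 → S2
read 'c': S2 → S1
End state S1 is accepting.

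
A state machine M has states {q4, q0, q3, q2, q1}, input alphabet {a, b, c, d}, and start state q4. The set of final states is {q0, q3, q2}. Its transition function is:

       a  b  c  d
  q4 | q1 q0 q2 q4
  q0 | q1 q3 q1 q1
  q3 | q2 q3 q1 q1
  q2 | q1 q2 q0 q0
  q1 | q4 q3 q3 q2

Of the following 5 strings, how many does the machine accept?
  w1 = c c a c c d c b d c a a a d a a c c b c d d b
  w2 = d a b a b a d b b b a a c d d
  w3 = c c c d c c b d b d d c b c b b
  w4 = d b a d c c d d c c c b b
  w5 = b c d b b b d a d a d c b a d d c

4

w1: Trace: q4 -c-> q2 -c-> q0 -a-> q1 -c-> q3 -c-> q1 -d-> q2 -c-> q0 -b-> q3 -d-> q1 -c-> q3 -a-> q2 -a-> q1 -a-> q4 -d-> q4 -a-> q1 -a-> q4 -c-> q2 -c-> q0 -b-> q3 -c-> q1 -d-> q2 -d-> q0 -b-> q3  → end q3, accepted
w2: Trace: q4 -d-> q4 -a-> q1 -b-> q3 -a-> q2 -b-> q2 -a-> q1 -d-> q2 -b-> q2 -b-> q2 -b-> q2 -a-> q1 -a-> q4 -c-> q2 -d-> q0 -d-> q1  → end q1, rejected
w3: Trace: q4 -c-> q2 -c-> q0 -c-> q1 -d-> q2 -c-> q0 -c-> q1 -b-> q3 -d-> q1 -b-> q3 -d-> q1 -d-> q2 -c-> q0 -b-> q3 -c-> q1 -b-> q3 -b-> q3  → end q3, accepted
w4: Trace: q4 -d-> q4 -b-> q0 -a-> q1 -d-> q2 -c-> q0 -c-> q1 -d-> q2 -d-> q0 -c-> q1 -c-> q3 -c-> q1 -b-> q3 -b-> q3  → end q3, accepted
w5: Trace: q4 -b-> q0 -c-> q1 -d-> q2 -b-> q2 -b-> q2 -b-> q2 -d-> q0 -a-> q1 -d-> q2 -a-> q1 -d-> q2 -c-> q0 -b-> q3 -a-> q2 -d-> q0 -d-> q1 -c-> q3  → end q3, accepted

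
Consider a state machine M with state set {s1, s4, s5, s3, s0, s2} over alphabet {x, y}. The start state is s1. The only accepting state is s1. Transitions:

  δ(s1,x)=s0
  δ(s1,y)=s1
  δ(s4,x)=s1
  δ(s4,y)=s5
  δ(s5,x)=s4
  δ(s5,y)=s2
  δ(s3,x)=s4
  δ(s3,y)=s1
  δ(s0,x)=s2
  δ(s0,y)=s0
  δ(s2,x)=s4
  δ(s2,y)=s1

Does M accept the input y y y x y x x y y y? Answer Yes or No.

start at s1
read 'y': s1 → s1
read 'y': s1 → s1
read 'y': s1 → s1
read 'x': s1 → s0
read 'y': s0 → s0
read 'x': s0 → s2
read 'x': s2 → s4
read 'y': s4 → s5
read 'y': s5 → s2
read 'y': s2 → s1
End state s1 is accepting.

Yes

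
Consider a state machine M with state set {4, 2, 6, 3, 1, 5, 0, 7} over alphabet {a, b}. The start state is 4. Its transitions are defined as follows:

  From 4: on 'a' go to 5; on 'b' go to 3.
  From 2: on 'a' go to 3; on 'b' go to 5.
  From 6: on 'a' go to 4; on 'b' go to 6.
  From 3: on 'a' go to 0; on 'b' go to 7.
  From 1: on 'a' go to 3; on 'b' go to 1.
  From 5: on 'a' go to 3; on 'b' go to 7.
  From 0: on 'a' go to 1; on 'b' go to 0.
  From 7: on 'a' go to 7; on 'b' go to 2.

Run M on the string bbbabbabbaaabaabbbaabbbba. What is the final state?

4 → 3 → 7 → 2 → 3 → 7 → 2 → 3 → 7 → 2 → 3 → 0 → 1 → 1 → 3 → 0 → 0 → 0 → 0 → 1 → 3 → 7 → 2 → 5 → 7 → 7

7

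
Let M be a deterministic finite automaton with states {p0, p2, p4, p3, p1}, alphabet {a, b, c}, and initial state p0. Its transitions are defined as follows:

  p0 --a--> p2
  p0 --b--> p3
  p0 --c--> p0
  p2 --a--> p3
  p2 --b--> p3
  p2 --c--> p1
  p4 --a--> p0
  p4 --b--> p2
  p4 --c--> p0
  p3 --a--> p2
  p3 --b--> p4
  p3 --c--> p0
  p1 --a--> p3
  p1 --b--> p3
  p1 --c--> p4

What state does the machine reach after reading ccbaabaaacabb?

p4

p0 → p0 → p0 → p3 → p2 → p3 → p4 → p0 → p2 → p3 → p0 → p2 → p3 → p4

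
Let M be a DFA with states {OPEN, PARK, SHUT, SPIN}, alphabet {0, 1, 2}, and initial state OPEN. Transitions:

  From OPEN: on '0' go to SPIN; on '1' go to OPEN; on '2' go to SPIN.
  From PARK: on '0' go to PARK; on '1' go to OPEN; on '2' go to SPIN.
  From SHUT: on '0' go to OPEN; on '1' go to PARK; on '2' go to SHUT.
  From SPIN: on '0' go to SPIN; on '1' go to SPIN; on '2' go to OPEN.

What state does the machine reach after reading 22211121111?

OPEN

start at OPEN
read '2': OPEN → SPIN
read '2': SPIN → OPEN
read '2': OPEN → SPIN
read '1': SPIN → SPIN
read '1': SPIN → SPIN
read '1': SPIN → SPIN
read '2': SPIN → OPEN
read '1': OPEN → OPEN
read '1': OPEN → OPEN
read '1': OPEN → OPEN
read '1': OPEN → OPEN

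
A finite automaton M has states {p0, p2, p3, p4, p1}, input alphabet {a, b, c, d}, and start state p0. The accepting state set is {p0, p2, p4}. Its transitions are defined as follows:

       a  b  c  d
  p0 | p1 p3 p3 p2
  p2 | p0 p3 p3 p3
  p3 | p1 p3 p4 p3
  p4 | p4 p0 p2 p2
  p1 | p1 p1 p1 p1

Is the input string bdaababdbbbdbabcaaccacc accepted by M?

No

p0 → p3 → p3 → p1 → p1 → p1 → p1 → p1 → p1 → p1 → p1 → p1 → p1 → p1 → p1 → p1 → p1 → p1 → p1 → p1 → p1 → p1 → p1 → p1
End state p1 is not accepting.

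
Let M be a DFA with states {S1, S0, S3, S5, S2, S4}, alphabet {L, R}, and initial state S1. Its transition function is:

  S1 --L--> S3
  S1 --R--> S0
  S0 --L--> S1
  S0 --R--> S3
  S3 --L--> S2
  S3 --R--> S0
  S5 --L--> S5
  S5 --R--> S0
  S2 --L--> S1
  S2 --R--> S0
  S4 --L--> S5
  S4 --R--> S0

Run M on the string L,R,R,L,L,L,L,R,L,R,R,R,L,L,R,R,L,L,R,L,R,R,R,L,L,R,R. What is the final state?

S1 → S3 → S0 → S3 → S2 → S1 → S3 → S2 → S0 → S1 → S0 → S3 → S0 → S1 → S3 → S0 → S3 → S2 → S1 → S0 → S1 → S0 → S3 → S0 → S1 → S3 → S0 → S3

S3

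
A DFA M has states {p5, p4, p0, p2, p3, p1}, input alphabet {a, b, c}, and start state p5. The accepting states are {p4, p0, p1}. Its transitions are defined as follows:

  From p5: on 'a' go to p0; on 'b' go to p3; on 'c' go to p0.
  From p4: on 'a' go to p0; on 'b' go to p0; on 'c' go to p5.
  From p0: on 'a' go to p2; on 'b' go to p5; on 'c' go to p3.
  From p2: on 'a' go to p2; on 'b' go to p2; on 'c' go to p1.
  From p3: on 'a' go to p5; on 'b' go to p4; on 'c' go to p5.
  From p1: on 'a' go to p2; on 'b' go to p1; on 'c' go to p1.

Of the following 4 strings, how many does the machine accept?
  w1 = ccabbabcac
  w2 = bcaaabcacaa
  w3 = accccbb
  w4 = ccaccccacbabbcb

w1: Trace: p5 -c-> p0 -c-> p3 -a-> p5 -b-> p3 -b-> p4 -a-> p0 -b-> p5 -c-> p0 -a-> p2 -c-> p1  → end p1, accepted
w2: Trace: p5 -b-> p3 -c-> p5 -a-> p0 -a-> p2 -a-> p2 -b-> p2 -c-> p1 -a-> p2 -c-> p1 -a-> p2 -a-> p2  → end p2, rejected
w3: Trace: p5 -a-> p0 -c-> p3 -c-> p5 -c-> p0 -c-> p3 -b-> p4 -b-> p0  → end p0, accepted
w4: Trace: p5 -c-> p0 -c-> p3 -a-> p5 -c-> p0 -c-> p3 -c-> p5 -c-> p0 -a-> p2 -c-> p1 -b-> p1 -a-> p2 -b-> p2 -b-> p2 -c-> p1 -b-> p1  → end p1, accepted

3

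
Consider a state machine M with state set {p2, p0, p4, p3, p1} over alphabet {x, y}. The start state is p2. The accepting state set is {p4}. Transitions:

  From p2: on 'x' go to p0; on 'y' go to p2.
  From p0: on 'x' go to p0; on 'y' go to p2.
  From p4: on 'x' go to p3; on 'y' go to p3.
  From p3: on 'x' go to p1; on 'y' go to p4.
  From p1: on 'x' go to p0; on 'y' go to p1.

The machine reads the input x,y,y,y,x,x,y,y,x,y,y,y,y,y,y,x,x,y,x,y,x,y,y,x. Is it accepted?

start at p2
read 'x': p2 → p0
read 'y': p0 → p2
read 'y': p2 → p2
read 'y': p2 → p2
read 'x': p2 → p0
read 'x': p0 → p0
read 'y': p0 → p2
read 'y': p2 → p2
read 'x': p2 → p0
read 'y': p0 → p2
read 'y': p2 → p2
read 'y': p2 → p2
read 'y': p2 → p2
read 'y': p2 → p2
read 'y': p2 → p2
read 'x': p2 → p0
read 'x': p0 → p0
read 'y': p0 → p2
read 'x': p2 → p0
read 'y': p0 → p2
read 'x': p2 → p0
read 'y': p0 → p2
read 'y': p2 → p2
read 'x': p2 → p0
End state p0 is not accepting.

No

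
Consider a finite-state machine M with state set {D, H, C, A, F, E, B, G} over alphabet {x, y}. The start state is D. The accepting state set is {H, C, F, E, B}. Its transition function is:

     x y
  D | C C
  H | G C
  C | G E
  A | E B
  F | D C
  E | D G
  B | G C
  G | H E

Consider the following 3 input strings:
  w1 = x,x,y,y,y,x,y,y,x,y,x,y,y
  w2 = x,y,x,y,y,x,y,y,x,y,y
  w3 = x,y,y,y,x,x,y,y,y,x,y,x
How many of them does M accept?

w1: Trace: D -x-> C -x-> G -y-> E -y-> G -y-> E -x-> D -y-> C -y-> E -x-> D -y-> C -x-> G -y-> E -y-> G  → end G, rejected
w2: Trace: D -x-> C -y-> E -x-> D -y-> C -y-> E -x-> D -y-> C -y-> E -x-> D -y-> C -y-> E  → end E, accepted
w3: Trace: D -x-> C -y-> E -y-> G -y-> E -x-> D -x-> C -y-> E -y-> G -y-> E -x-> D -y-> C -x-> G  → end G, rejected

1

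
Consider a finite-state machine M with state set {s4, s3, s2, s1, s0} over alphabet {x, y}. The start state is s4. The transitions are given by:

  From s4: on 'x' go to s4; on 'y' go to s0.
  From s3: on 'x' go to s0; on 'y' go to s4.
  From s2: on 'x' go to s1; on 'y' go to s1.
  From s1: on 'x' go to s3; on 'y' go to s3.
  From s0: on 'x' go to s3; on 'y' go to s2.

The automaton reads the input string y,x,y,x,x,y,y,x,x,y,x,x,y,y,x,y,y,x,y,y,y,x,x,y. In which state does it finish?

start at s4
read 'y': s4 → s0
read 'x': s0 → s3
read 'y': s3 → s4
read 'x': s4 → s4
read 'x': s4 → s4
read 'y': s4 → s0
read 'y': s0 → s2
read 'x': s2 → s1
read 'x': s1 → s3
read 'y': s3 → s4
read 'x': s4 → s4
read 'x': s4 → s4
read 'y': s4 → s0
read 'y': s0 → s2
read 'x': s2 → s1
read 'y': s1 → s3
read 'y': s3 → s4
read 'x': s4 → s4
read 'y': s4 → s0
read 'y': s0 → s2
read 'y': s2 → s1
read 'x': s1 → s3
read 'x': s3 → s0
read 'y': s0 → s2

s2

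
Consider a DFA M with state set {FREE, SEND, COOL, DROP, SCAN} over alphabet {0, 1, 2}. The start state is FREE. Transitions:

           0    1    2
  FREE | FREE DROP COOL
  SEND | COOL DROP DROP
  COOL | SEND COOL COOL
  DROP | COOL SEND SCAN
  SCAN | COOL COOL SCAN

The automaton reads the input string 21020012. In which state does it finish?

SCAN

start at FREE
read '2': FREE → COOL
read '1': COOL → COOL
read '0': COOL → SEND
read '2': SEND → DROP
read '0': DROP → COOL
read '0': COOL → SEND
read '1': SEND → DROP
read '2': DROP → SCAN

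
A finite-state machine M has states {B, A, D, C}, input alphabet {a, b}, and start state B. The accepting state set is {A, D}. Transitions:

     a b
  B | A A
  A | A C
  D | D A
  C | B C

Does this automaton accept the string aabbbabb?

start at B
read 'a': B → A
read 'a': A → A
read 'b': A → C
read 'b': C → C
read 'b': C → C
read 'a': C → B
read 'b': B → A
read 'b': A → C
End state C is not accepting.

No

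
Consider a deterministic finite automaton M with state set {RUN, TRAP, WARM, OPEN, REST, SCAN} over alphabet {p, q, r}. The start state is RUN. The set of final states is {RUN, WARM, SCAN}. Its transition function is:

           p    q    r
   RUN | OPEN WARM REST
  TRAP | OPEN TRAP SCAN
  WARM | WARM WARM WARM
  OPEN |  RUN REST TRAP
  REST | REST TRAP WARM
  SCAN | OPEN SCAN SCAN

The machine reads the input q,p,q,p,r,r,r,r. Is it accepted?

start at RUN
read 'q': RUN → WARM
read 'p': WARM → WARM
read 'q': WARM → WARM
read 'p': WARM → WARM
read 'r': WARM → WARM
read 'r': WARM → WARM
read 'r': WARM → WARM
read 'r': WARM → WARM
End state WARM is accepting.

Yes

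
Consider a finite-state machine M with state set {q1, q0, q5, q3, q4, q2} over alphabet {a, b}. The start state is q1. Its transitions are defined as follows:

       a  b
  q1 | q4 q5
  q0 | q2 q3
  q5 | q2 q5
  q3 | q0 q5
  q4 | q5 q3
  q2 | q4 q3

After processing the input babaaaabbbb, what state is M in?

q5

start at q1
read 'b': q1 → q5
read 'a': q5 → q2
read 'b': q2 → q3
read 'a': q3 → q0
read 'a': q0 → q2
read 'a': q2 → q4
read 'a': q4 → q5
read 'b': q5 → q5
read 'b': q5 → q5
read 'b': q5 → q5
read 'b': q5 → q5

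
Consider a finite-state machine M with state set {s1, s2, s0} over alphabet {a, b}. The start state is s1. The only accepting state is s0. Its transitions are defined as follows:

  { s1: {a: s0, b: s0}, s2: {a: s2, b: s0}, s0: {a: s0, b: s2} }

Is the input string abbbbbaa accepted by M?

No

start at s1
read 'a': s1 → s0
read 'b': s0 → s2
read 'b': s2 → s0
read 'b': s0 → s2
read 'b': s2 → s0
read 'b': s0 → s2
read 'a': s2 → s2
read 'a': s2 → s2
End state s2 is not accepting.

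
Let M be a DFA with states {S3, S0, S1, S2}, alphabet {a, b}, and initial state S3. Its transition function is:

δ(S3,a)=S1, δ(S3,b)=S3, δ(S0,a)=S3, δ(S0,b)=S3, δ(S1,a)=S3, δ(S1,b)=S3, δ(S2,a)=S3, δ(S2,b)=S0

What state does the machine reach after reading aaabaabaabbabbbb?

S3 → S1 → S3 → S1 → S3 → S1 → S3 → S3 → S1 → S3 → S3 → S3 → S1 → S3 → S3 → S3 → S3

S3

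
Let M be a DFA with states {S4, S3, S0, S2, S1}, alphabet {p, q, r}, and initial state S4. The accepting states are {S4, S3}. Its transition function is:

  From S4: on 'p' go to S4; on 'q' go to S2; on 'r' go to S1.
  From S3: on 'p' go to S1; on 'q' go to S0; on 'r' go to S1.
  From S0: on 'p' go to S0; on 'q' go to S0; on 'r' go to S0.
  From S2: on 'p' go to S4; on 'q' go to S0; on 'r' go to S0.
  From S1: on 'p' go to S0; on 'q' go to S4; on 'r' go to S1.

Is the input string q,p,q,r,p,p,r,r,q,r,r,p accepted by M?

S4 → S2 → S4 → S2 → S0 → S0 → S0 → S0 → S0 → S0 → S0 → S0 → S0
End state S0 is not accepting.

No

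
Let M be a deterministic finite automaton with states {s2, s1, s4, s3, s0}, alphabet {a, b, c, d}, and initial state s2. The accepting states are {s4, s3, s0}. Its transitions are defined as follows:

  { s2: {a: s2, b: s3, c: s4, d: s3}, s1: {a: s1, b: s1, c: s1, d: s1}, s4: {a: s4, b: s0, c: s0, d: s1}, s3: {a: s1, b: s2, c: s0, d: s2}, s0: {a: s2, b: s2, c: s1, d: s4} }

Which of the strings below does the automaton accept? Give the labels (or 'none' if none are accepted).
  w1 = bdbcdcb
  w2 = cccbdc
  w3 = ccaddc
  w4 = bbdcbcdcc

w1:
  start at s2
  read 'b': s2 → s3
  read 'd': s3 → s2
  read 'b': s2 → s3
  read 'c': s3 → s0
  read 'd': s0 → s4
  read 'c': s4 → s0
  read 'b': s0 → s2
  end s2, rejected
w2:
  start at s2
  read 'c': s2 → s4
  read 'c': s4 → s0
  read 'c': s0 → s1
  read 'b': s1 → s1
  read 'd': s1 → s1
  read 'c': s1 → s1
  end s1, rejected
w3:
  start at s2
  read 'c': s2 → s4
  read 'c': s4 → s0
  read 'a': s0 → s2
  read 'd': s2 → s3
  read 'd': s3 → s2
  read 'c': s2 → s4
  end s4, accepted
w4:
  start at s2
  read 'b': s2 → s3
  read 'b': s3 → s2
  read 'd': s2 → s3
  read 'c': s3 → s0
  read 'b': s0 → s2
  read 'c': s2 → s4
  read 'd': s4 → s1
  read 'c': s1 → s1
  read 'c': s1 → s1
  end s1, rejected

w3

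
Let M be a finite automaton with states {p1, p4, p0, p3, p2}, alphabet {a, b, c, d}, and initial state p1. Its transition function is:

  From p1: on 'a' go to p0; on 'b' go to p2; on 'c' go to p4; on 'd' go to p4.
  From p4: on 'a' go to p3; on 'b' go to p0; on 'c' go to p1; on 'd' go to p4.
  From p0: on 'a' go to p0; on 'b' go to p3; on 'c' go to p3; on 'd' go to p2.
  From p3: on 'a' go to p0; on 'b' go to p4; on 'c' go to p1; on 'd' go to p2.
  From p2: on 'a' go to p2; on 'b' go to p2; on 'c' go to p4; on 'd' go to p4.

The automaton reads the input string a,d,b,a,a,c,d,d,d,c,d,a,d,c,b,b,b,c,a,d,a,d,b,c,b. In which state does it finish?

p4

start at p1
read 'a': p1 → p0
read 'd': p0 → p2
read 'b': p2 → p2
read 'a': p2 → p2
read 'a': p2 → p2
read 'c': p2 → p4
read 'd': p4 → p4
read 'd': p4 → p4
read 'd': p4 → p4
read 'c': p4 → p1
read 'd': p1 → p4
read 'a': p4 → p3
read 'd': p3 → p2
read 'c': p2 → p4
read 'b': p4 → p0
read 'b': p0 → p3
read 'b': p3 → p4
read 'c': p4 → p1
read 'a': p1 → p0
read 'd': p0 → p2
read 'a': p2 → p2
read 'd': p2 → p4
read 'b': p4 → p0
read 'c': p0 → p3
read 'b': p3 → p4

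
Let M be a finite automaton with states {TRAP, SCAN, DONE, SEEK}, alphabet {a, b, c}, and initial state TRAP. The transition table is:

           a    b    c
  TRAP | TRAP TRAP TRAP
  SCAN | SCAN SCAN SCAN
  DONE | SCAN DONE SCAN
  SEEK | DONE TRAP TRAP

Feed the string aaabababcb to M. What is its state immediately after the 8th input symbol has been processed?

TRAP

TRAP → TRAP → TRAP → TRAP → TRAP → TRAP → TRAP → TRAP → TRAP
After 8 symbols: TRAP.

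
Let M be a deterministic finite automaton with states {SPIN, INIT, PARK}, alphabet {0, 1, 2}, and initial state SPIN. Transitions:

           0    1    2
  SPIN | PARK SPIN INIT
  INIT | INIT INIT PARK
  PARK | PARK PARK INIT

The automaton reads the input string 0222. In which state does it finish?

start at SPIN
read '0': SPIN → PARK
read '2': PARK → INIT
read '2': INIT → PARK
read '2': PARK → INIT

INIT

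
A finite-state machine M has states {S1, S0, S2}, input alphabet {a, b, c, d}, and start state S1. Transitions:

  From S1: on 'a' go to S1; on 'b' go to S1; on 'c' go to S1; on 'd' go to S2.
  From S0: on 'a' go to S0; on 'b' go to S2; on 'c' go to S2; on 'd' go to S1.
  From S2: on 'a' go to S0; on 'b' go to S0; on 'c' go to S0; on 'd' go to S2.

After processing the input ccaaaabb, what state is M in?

S1 → S1 → S1 → S1 → S1 → S1 → S1 → S1 → S1

S1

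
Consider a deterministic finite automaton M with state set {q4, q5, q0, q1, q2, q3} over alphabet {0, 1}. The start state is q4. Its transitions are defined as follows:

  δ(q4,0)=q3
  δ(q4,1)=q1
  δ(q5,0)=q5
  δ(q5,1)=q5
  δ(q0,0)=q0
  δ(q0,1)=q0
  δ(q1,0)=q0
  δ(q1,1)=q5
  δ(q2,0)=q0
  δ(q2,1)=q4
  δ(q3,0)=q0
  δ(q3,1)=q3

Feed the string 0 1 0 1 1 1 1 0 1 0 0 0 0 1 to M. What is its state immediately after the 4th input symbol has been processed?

q0

start at q4
read '0': q4 → q3
read '1': q3 → q3
read '0': q3 → q0
read '1': q0 → q0
After 4 symbols: q0.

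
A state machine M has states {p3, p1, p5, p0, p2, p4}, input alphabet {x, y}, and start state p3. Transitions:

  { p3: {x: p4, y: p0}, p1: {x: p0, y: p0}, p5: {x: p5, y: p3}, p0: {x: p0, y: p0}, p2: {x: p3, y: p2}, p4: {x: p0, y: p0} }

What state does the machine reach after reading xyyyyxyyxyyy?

p0

Trace: p3 -x-> p4 -y-> p0 -y-> p0 -y-> p0 -y-> p0 -x-> p0 -y-> p0 -y-> p0 -x-> p0 -y-> p0 -y-> p0 -y-> p0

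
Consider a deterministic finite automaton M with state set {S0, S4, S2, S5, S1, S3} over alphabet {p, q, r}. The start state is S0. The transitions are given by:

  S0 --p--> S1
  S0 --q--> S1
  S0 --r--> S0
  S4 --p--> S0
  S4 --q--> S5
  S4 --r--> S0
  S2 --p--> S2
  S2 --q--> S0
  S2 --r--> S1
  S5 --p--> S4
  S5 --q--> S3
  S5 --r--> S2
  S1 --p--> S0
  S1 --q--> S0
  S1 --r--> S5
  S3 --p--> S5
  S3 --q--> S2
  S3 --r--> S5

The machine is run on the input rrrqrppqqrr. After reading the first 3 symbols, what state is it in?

start at S0
read 'r': S0 → S0
read 'r': S0 → S0
read 'r': S0 → S0
After 3 symbols: S0.

S0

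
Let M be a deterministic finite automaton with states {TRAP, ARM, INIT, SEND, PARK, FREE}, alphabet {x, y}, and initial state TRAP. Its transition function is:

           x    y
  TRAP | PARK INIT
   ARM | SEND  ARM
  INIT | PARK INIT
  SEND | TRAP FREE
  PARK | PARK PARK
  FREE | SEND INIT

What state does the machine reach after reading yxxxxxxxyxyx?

PARK

start at TRAP
read 'y': TRAP → INIT
read 'x': INIT → PARK
read 'x': PARK → PARK
read 'x': PARK → PARK
read 'x': PARK → PARK
read 'x': PARK → PARK
read 'x': PARK → PARK
read 'x': PARK → PARK
read 'y': PARK → PARK
read 'x': PARK → PARK
read 'y': PARK → PARK
read 'x': PARK → PARK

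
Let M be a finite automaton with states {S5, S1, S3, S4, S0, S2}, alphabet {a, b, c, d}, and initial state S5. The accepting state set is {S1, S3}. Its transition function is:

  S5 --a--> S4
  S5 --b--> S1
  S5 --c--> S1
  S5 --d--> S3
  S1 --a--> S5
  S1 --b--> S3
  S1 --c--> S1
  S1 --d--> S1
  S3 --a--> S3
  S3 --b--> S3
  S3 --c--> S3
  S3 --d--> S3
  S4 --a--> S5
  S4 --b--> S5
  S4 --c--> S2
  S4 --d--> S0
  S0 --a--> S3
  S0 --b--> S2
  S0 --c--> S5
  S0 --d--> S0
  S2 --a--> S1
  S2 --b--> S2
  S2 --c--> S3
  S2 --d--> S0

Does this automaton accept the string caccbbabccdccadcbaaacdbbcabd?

Trace: S5 -c-> S1 -a-> S5 -c-> S1 -c-> S1 -b-> S3 -b-> S3 -a-> S3 -b-> S3 -c-> S3 -c-> S3 -d-> S3 -c-> S3 -c-> S3 -a-> S3 -d-> S3 -c-> S3 -b-> S3 -a-> S3 -a-> S3 -a-> S3 -c-> S3 -d-> S3 -b-> S3 -b-> S3 -c-> S3 -a-> S3 -b-> S3 -d-> S3
End state S3 is accepting.

Yes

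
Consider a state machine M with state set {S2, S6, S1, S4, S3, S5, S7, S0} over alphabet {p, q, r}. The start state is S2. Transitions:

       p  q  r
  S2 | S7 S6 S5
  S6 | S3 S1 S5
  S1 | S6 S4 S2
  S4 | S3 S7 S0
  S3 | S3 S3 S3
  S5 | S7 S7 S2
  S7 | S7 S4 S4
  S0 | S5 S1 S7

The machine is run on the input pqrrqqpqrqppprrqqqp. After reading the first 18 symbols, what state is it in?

start at S2
read 'p': S2 → S7
read 'q': S7 → S4
read 'r': S4 → S0
read 'r': S0 → S7
read 'q': S7 → S4
read 'q': S4 → S7
read 'p': S7 → S7
read 'q': S7 → S4
read 'r': S4 → S0
read 'q': S0 → S1
read 'p': S1 → S6
read 'p': S6 → S3
read 'p': S3 → S3
read 'r': S3 → S3
read 'r': S3 → S3
read 'q': S3 → S3
read 'q': S3 → S3
read 'q': S3 → S3
After 18 symbols: S3.

S3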